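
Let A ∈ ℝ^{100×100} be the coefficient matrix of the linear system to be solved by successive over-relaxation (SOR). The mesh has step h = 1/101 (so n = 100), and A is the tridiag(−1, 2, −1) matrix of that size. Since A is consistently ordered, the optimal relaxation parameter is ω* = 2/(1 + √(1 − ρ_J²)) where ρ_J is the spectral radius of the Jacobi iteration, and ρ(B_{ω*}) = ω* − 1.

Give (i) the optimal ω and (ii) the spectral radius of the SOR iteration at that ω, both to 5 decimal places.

B_J for the 100×100 system has eigenvalues cos(kπ/101); ρ_J = cos(π/101) = 0.99952.
√(1−ρ_J²) simplifies to sin(π/101) = 0.031100.
Young: ω* = 2/(1+√(1−ρ_J²)) = 2/(1+0.031100) = 2/1.031100 = 1.93968.
ρ_SOR = ω* − 1 = 1.93968 − 1 = 0.93968.

ω* = 1.93968, ρ_SOR = 0.93968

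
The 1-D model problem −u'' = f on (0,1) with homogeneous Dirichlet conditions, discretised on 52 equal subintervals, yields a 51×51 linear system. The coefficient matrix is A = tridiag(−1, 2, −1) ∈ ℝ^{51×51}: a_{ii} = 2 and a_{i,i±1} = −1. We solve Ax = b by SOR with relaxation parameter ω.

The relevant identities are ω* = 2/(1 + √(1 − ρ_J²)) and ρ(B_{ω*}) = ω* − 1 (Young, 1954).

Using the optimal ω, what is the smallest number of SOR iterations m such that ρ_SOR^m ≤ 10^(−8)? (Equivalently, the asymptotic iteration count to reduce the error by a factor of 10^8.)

spectrum of D⁻¹(L+U) = {cos(kπ/52) : 1≤k≤51}; ρ_J = cos(π/52) = 0.9981756.
√(1−ρ_J²) simplifies to sin(π/52) = 0.0603785.
ω* = 2/(1+0.0603785) = 1.8861190
ρ(B_{ω*}) = ω*−1 = 0.8861190
m ≥ 8·ln10 / (−ln 0.8861190) = 152.358; smallest integer m = 153.

m = 153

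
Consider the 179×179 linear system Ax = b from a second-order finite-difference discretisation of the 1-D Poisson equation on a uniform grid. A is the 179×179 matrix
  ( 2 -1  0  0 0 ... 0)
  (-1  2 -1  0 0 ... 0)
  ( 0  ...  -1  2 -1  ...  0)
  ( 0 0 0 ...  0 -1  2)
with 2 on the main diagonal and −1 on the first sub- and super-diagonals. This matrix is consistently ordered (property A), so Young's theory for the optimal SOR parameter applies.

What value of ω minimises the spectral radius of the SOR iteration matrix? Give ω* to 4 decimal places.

ω* = 1.9657

B_J for the 179×179 system has eigenvalues cos(kπ/180); ρ_J = cos(π/180) = 0.9998.
√(1 − cos²(π/180)) = sin(π/180) ≈ 0.01745.
ω* = 2/(1+0.01745) = 1.9657
and ρ(B_{ω*}) = 1.9657 − 1 = 0.9657.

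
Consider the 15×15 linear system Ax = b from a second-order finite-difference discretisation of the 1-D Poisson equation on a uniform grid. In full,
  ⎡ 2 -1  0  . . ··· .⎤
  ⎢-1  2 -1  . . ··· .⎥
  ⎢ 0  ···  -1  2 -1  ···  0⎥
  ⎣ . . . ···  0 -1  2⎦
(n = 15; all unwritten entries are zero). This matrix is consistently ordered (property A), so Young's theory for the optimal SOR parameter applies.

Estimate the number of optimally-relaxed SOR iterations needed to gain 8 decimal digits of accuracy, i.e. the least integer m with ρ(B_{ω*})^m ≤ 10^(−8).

m = 47

ρ_J = max_k |cos(kπ/16)| = cos(π/16) = 0.9807853
√(1 − cos²(π/16)) = sin(π/16) ≈ 0.1950903.
So ω* = 2/1.1950903 = 1.6735137 (Young).
Hence ρ(B_{ω*}) = 1.6735137 − 1 = 0.6735137.
(0.6735137)^m ≤ 10^{−8}  ⇒  m·ln(0.6735137) ≤ −8·ln10  ⇒  m ≥ 46.606  ⇒  m = 47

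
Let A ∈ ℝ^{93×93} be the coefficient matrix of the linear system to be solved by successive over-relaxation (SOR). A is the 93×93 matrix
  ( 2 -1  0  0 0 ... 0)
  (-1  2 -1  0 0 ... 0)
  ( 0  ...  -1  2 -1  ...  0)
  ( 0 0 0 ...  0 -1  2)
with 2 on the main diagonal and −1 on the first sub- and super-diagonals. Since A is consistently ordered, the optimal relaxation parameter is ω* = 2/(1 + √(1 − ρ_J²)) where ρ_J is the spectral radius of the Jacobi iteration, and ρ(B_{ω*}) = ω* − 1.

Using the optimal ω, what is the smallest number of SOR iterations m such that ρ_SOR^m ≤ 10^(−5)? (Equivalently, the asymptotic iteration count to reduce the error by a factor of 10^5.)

m = 173

spectrum of D⁻¹(L+U) = {cos(kπ/94) : 1≤k≤93}; ρ_J = cos(π/94) = 0.9994416.
root = sin(π/94) = 0.0334150  (since 1−cos² = sin²).
Then 2/(1+√(1−ρ_J²)) = 2/(1+0.0334150); ω* = 2/1.0334150 = 1.9353309.
[ρ_SOR] ω* − 1 = 0.9353309.
(0.9353309)^m ≤ 10^{−5}  ⇒  m·ln(0.9353309) ≤ −5·ln10  ⇒  m ≥ 172.207  ⇒  m = 173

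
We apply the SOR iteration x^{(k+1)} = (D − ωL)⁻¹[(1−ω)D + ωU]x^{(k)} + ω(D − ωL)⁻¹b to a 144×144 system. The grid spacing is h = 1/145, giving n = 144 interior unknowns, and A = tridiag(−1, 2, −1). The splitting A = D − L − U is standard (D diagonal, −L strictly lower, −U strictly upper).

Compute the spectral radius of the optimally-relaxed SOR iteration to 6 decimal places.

With n=144, ρ(Jacobi) = cos(π/145) = 0.999765.
√(1−ρ_J²) = |sin(π/145)| = 0.0216645
Young: ω* = 2/(1+√(1−ρ_J²)) = 2/(1+0.0216645) = 2/1.0216645 = 1.957590.
and ρ(B_{ω*}) = 1.957590 − 1 = 0.957590.

ρ_SOR = 0.957590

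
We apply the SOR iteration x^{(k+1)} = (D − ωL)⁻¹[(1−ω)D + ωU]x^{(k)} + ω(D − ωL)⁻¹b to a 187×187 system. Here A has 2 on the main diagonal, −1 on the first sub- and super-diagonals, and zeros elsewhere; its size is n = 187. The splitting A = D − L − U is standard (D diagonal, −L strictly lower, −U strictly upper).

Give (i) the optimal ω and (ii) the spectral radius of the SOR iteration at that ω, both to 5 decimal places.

ω* = 1.96713, ρ_SOR = 0.96713

½·tridiag(1,0,1) at n=187: λ_k = cos(kπ/188); max |λ| at k=1 ⇒ ρ_J = cos(π/188) ≈ 0.99986.
1 − cos²(π/188) = sin²(π/188) ⇒ √(1−ρ_J²) = sin(π/188) = 0.016710.
ω* = 2 / (1 + 0.016710) = 2 / 1.016710 ≈ 1.96713.
At ω = 1.96713 every |λ(B_ω)| = ω−1, so ρ_SOR = 0.96713.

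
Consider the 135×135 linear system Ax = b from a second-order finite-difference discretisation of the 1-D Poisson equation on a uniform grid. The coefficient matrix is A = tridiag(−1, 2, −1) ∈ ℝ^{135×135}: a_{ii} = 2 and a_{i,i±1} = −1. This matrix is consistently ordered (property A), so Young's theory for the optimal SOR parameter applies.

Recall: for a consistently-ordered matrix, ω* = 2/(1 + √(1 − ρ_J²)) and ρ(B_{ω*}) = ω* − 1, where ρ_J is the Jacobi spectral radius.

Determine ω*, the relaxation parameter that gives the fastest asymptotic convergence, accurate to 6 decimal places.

With n=135, ρ(Jacobi) = cos(π/136) = 0.999733.
√(1 − cos²(π/136)) = sin(π/136) ≈ 0.0230979.
ω* = 2/(1+0.0230979) = 1.954847
Hence ρ(B_{ω*}) = 1.954847 − 1 = 0.954847.

ω* = 1.954847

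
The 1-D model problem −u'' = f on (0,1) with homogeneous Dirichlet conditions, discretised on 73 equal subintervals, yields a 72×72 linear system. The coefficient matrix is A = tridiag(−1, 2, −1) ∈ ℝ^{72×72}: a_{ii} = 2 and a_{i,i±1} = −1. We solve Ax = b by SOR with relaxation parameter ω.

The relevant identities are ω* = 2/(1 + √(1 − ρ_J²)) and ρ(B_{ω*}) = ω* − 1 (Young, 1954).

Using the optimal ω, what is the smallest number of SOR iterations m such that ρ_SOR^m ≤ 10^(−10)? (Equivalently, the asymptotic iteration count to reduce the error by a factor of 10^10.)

With n=72, ρ(Jacobi) = cos(π/73) = 0.9990741.
1 − cos²(π/73) = sin²(π/73) ⇒ √(1−ρ_J²) = sin(π/73) = 0.0430222.
ω* = 2/(1 + 0.0430222) = 2/1.0430222 = 1.9175047.
[ρ_SOR] ω* − 1 = 0.9175047.
Need (0.9175047)^m ≤ 10^(−10): m ≥ 10·ln10/|ln 0.9175047| = 23.0259/0.0860976 = 267.440 ⇒ m = 268.

m = 268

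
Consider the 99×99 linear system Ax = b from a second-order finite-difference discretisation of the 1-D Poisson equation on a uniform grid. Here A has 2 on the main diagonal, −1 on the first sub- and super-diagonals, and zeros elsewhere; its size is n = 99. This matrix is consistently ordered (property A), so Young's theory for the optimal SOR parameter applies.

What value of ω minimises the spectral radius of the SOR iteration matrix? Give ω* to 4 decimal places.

With n=99, ρ(Jacobi) = cos(π/100) = 0.9995.
1 − cos²(π/100) = sin²(π/100) ⇒ √(1−ρ_J²) = sin(π/100) = 0.03141.
[ω*] 2 ÷ (1 + 0.03141) = 2 ÷ 1.03141 = 1.9391.
[ρ_SOR] ω* − 1 = 0.9391.

ω* = 1.9391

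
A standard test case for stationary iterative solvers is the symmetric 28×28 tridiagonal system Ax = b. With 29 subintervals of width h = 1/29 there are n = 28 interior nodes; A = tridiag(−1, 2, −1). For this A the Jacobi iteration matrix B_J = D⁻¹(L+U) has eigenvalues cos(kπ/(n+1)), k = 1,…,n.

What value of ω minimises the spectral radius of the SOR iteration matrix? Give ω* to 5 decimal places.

ω* = 1.80486

spectrum of D⁻¹(L+U) = {cos(kπ/29) : 1≤k≤28}; ρ_J = cos(π/29) = 0.99414.
√(1−ρ_J²) simplifies to sin(π/29) = 0.108119.
Young: ω* = 2/(1+√(1−ρ_J²)) = 2/(1+0.108119) = 2/1.108119 = 1.80486.
ρ(B_{ω*}) = ω*−1 = 0.80486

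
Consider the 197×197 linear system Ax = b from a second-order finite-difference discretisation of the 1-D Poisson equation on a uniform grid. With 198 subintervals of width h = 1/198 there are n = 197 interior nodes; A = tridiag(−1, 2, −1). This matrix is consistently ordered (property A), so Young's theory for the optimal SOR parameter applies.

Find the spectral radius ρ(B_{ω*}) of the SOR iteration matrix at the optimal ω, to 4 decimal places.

spectrum of D⁻¹(L+U) = {cos(kπ/198) : 1≤k≤197}; ρ_J = cos(π/198) = 0.9999.
√(1 − cos²(π/198)) = sin(π/198) ≈ 0.01587.
ω* = 2/(1 + 0.01587) = 2/1.01587 = 1.9688.
At ω = 1.9688 every |λ(B_ω)| = ω−1, so ρ_SOR = 0.9688.

ρ_SOR = 0.9688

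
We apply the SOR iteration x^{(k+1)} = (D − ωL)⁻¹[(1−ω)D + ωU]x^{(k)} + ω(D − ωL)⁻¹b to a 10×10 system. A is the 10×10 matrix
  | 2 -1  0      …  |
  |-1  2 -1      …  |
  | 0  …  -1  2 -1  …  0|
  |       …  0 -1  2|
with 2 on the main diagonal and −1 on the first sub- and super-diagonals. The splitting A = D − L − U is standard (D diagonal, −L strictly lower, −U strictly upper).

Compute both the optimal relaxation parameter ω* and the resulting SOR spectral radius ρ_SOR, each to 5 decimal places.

ω* = 1.56039, ρ_SOR = 0.56039

n=10: λ(B_J) = 1 − λ(A)/2 = cos(kπ/11); k=1 gives ρ_J = 0.95949.
√(1−ρ_J²) = |sin(π/11)| = 0.281733
Young: ω* = 2/(1+√(1−ρ_J²)) = 2/(1+0.281733) = 2/1.281733 = 1.56039.
Hence ρ(B_{ω*}) = 1.56039 − 1 = 0.56039.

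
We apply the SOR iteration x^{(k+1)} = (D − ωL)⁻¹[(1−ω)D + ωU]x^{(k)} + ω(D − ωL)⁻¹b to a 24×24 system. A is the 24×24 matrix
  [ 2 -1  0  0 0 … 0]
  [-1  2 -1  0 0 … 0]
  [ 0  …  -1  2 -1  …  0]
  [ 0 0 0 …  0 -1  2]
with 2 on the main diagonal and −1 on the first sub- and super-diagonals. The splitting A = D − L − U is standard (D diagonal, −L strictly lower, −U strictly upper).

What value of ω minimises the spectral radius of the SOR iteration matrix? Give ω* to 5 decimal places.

With n=24, ρ(Jacobi) = cos(π/25) = 0.99211.
√(1−ρ_J²) simplifies to sin(π/25) = 0.125333.
ω* = 2/(1+0.125333) = 1.77725
ρ(B_{ω*}) = ω*−1 = 0.77725

ω* = 1.77725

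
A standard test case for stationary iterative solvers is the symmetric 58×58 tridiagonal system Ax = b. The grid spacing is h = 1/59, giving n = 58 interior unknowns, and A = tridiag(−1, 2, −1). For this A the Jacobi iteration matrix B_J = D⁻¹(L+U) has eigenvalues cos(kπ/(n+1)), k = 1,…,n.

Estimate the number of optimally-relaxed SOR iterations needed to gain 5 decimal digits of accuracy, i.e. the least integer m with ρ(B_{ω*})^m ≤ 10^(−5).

m = 109

With n=58, ρ(Jacobi) = cos(π/59) = 0.9985827.
1 − cos²(π/59) = sin²(π/59) ⇒ √(1−ρ_J²) = sin(π/59) = 0.0532222.
[ω*] 2 ÷ (1 + 0.0532222) = 2 ÷ 1.0532222 = 1.8989345.
At ω = 1.8989345 every |λ(B_ω)| = ω−1, so ρ_SOR = 0.8989345.
m ≥ 5·ln10 / (−ln 0.8989345) = 108.057; smallest integer m = 109.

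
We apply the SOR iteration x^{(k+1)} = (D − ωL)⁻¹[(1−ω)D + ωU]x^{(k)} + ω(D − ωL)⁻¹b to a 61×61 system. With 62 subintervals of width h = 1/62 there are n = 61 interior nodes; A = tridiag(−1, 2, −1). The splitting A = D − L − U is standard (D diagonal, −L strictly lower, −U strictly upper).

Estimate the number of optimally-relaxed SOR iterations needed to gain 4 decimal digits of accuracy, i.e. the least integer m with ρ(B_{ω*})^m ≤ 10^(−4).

½·tridiag(1,0,1) at n=61: λ_k = cos(kπ/62); max |λ| at k=1 ⇒ ρ_J = cos(π/62) ≈ 0.9987165.
root = sin(π/62) = 0.0506492  (since 1−cos² = sin²).
Then 2/(1+√(1−ρ_J²)) = 2/(1+0.0506492); ω* = 2/1.0506492 = 1.9035849.
At ω = 1.9035849 every |λ(B_ω)| = ω−1, so ρ_SOR = 0.9035849.
For 4 digits: m = 4·ln10 / (−ln 0.9035849) = 9.21034/0.101385 = 90.845; round up → m = 91.

m = 91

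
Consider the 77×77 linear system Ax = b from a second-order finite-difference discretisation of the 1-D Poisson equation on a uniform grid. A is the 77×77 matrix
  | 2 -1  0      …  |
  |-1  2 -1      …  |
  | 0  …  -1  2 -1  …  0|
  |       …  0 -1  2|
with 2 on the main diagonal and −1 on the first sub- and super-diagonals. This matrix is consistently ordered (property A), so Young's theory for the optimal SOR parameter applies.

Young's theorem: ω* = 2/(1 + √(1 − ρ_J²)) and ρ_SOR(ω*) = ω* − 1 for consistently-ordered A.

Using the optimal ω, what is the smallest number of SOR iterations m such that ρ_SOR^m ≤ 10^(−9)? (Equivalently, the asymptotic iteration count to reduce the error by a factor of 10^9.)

m = 258

With n=77, ρ(Jacobi) = cos(π/78) = 0.9991890.
√(1−ρ_J²) = |sin(π/78)| = 0.0402659
Young: ω* = 2/(1+√(1−ρ_J²)) = 2/(1+0.0402659) = 2/1.0402659 = 1.9225854.
At ω = 1.9225854 every |λ(B_ω)| = ω−1, so ρ_SOR = 0.9225854.
9·ln10 = 20.7233; −ln(0.9225854) = 0.0805753; m = ⌈20.7233/0.0805753⌉ = ⌈257.192⌉ = 258.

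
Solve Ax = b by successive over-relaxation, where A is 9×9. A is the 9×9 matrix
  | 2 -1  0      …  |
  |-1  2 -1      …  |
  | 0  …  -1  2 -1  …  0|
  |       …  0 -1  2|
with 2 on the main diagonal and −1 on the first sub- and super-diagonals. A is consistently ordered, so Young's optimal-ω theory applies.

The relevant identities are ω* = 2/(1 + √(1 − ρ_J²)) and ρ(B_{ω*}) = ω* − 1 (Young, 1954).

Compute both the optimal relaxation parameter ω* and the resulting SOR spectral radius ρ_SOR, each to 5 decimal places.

ω* = 1.52786, ρ_SOR = 0.52786

B_J for the 9×9 system has eigenvalues cos(kπ/10); ρ_J = cos(π/10) = 0.95106.
1 − cos²(π/10) = sin²(π/10) ⇒ √(1−ρ_J²) = sin(π/10) = 0.309017.
Then 2/(1+√(1−ρ_J²)) = 2/(1+0.309017); ω* = 2/1.309017 = 1.52786.
ρ_SOR = ω* − 1 = 1.52786 − 1 = 0.52786.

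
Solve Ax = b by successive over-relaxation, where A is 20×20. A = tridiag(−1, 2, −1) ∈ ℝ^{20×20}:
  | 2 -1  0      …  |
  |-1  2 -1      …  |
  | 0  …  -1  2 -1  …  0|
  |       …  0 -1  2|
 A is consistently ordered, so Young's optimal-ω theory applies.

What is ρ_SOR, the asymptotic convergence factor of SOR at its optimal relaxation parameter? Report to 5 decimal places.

spectrum of D⁻¹(L+U) = {cos(kπ/21) : 1≤k≤20}; ρ_J = cos(π/21) = 0.98883.
√(1−ρ_J²) = |sin(π/21)| = 0.149042
[ω*] 2 ÷ (1 + 0.149042) = 2 ÷ 1.149042 = 1.74058.
ρ(B_{ω*}) = ω*−1 = 0.74058

ρ_SOR = 0.74058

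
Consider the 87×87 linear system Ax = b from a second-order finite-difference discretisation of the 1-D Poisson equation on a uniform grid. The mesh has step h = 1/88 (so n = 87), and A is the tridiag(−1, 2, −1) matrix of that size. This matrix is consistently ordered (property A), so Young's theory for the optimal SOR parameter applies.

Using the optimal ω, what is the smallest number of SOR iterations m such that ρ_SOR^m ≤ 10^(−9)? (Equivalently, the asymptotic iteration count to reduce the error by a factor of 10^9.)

m = 291

spectrum of D⁻¹(L+U) = {cos(kπ/88) : 1≤k≤87}; ρ_J = cos(π/88) = 0.9993628.
√(1 − cos²(π/88)) = sin(π/88) ≈ 0.0356923.
ω* = 2/(1+0.0356923) = 1.9310755
ρ(B_{ω*}) = ω*−1 = 0.9310755
ρ_SOR^m ≤ 10^(−9) ⇔ m ≥ 9·ln10/(−ln 0.9310755) = 20.7233/0.0714149 = 290.182; m = ⌈290.182⌉ = 291.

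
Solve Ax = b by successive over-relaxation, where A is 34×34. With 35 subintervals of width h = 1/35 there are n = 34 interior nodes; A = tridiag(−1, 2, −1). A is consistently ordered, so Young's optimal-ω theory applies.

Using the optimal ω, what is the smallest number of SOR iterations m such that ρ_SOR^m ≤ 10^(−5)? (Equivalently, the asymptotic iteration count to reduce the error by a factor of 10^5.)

m = 65

ρ_J = max_k |cos(kπ/35)| = cos(π/35) = 0.9959743
√(1−ρ_J²) = |sin(π/35)| = 0.0896393
Young: ω* = 2/(1+√(1−ρ_J²)) = 2/(1+0.0896393) = 2/1.0896393 = 1.8354698.
ρ_SOR = ω* − 1 = 1.8354698 − 1 = 0.8354698.
ρ_SOR^m ≤ 10^(−5) ⇔ m ≥ 5·ln10/(−ln 0.8354698) = 11.5129/0.179761 = 64.046; m = ⌈64.046⌉ = 65.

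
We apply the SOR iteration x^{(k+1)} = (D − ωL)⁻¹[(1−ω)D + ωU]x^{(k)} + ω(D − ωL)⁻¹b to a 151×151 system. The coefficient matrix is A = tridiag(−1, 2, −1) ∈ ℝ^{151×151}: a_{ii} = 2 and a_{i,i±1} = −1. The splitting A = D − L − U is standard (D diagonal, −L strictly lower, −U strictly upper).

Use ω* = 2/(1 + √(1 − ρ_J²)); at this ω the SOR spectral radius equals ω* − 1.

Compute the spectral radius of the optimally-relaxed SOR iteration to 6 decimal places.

ρ_SOR = 0.959503

B_J for the 151×151 system has eigenvalues cos(kπ/152); ρ_J = cos(π/152) = 0.999786.
√(1−ρ_J²) = |sin(π/152)| = 0.0206669
Then 2/(1+√(1−ρ_J²)) = 2/(1+0.0206669); ω* = 2/1.0206669 = 1.959503.
ρ_SOR = ω* − 1 ≈ 0.959503.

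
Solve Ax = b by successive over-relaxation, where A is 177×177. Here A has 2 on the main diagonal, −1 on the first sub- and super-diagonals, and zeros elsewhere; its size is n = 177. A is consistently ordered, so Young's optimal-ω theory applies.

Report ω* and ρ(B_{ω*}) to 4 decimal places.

n=177: λ(B_J) = 1 − λ(A)/2 = cos(kπ/178); k=1 gives ρ_J = 0.9998.
1 − cos²(π/178) = sin²(π/178) ⇒ √(1−ρ_J²) = sin(π/178) = 0.01765.
Then 2/(1+√(1−ρ_J²)) = 2/(1+0.01765); ω* = 2/1.01765 = 1.9653.
ρ_SOR = ω* − 1 = 1.9653 − 1 = 0.9653.

ω* = 1.9653, ρ_SOR = 0.9653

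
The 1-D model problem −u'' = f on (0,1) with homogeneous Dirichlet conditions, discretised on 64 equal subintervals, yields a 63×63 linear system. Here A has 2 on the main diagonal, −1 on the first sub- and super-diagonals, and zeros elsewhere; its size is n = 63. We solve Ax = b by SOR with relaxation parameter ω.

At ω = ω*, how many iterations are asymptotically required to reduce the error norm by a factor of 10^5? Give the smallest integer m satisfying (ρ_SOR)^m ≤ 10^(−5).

m = 118

n=63: λ(B_J) = 1 − λ(A)/2 = cos(kπ/64); k=1 gives ρ_J = 0.9987955.
√(1−ρ_J²) = |sin(π/64)| = 0.0490677
So ω* = 2/1.0490677 = 1.9064547 (Young).
At ω = 1.9064547 every |λ(B_ω)| = ω−1, so ρ_SOR = 0.9064547.
Need (0.9064547)^m ≤ 10^(−5): m ≥ 5·ln10/|ln 0.9064547| = 11.5129/0.0982142 = 117.222 ⇒ m = 118.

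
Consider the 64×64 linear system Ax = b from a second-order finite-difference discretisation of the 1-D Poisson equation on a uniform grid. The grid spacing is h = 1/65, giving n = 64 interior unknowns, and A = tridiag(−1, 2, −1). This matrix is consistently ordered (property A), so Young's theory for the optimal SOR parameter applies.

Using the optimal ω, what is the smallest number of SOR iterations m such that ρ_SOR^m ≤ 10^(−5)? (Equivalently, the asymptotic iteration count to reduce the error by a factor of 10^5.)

m = 120

½·tridiag(1,0,1) at n=64: λ_k = cos(kπ/65); max |λ| at k=1 ⇒ ρ_J = cos(π/65) ≈ 0.9988322.
√(1 − cos²(π/65)) = sin(π/65) ≈ 0.0483134.
Young: ω* = 2/(1+√(1−ρ_J²)) = 2/(1+0.0483134) = 2/1.0483134 = 1.9078264.
Hence ρ(B_{ω*}) = 1.9078264 − 1 = 0.9078264.
5·ln10 = 11.5129; −ln(0.9078264) = 0.0967021; m = ⌈11.5129/0.0967021⌉ = ⌈119.055⌉ = 120.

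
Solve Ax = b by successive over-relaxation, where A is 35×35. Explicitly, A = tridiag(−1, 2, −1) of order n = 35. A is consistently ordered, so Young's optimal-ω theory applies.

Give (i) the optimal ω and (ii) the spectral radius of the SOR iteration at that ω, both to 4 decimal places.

ω* = 1.8397, ρ_SOR = 0.8397

spectrum of D⁻¹(L+U) = {cos(kπ/36) : 1≤k≤35}; ρ_J = cos(π/36) = 0.9962.
√(1 − cos²(π/36)) = sin(π/36) ≈ 0.08716.
ω* = 2 / (1 + 0.08716) = 2 / 1.08716 ≈ 1.8397.
At ω = 1.8397 every |λ(B_ω)| = ω−1, so ρ_SOR = 0.8397.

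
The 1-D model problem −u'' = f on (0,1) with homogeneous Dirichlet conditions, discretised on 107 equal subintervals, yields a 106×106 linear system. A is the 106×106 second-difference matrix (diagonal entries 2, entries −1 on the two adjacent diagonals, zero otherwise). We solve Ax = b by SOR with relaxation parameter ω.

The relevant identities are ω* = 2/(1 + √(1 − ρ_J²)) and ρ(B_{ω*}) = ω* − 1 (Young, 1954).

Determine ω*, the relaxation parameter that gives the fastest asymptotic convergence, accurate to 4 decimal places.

ω* = 1.9430

B_J for the 106×106 system has eigenvalues cos(kπ/107); ρ_J = cos(π/107) = 0.9996.
√(1−ρ_J²) = |sin(π/107)| = 0.02936
ω* = 2/(1 + 0.02936) = 2/1.02936 = 1.9430.
ρ_SOR = ω* − 1 ≈ 0.9430.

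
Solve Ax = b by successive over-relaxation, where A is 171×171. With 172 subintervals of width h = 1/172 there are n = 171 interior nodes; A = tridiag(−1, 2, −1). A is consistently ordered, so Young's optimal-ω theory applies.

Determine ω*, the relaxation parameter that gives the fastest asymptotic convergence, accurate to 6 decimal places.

ρ_J = max_k |cos(kπ/172)| = cos(π/172) = 0.999833
1 − cos²(π/172) = sin²(π/172) ⇒ √(1−ρ_J²) = sin(π/172) = 0.0182641.
Young: ω* = 2/(1+√(1−ρ_J²)) = 2/(1+0.0182641) = 2/1.0182641 = 1.964127.
and ρ(B_{ω*}) = 1.964127 − 1 = 0.964127.

ω* = 1.964127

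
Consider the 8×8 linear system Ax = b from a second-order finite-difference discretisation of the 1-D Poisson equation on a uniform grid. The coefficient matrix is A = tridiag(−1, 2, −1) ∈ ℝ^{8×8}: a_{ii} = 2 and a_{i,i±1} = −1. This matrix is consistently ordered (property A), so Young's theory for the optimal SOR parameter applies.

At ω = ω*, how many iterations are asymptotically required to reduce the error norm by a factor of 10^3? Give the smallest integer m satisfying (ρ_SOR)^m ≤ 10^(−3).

m = 10

With n=8, ρ(Jacobi) = cos(π/9) = 0.9396926.
1 − cos²(π/9) = sin²(π/9) ⇒ √(1−ρ_J²) = sin(π/9) = 0.3420201.
Then 2/(1+√(1−ρ_J²)) = 2/(1+0.3420201); ω* = 2/1.3420201 = 1.4902906.
At ω = 1.4902906 every |λ(B_ω)| = ω−1, so ρ_SOR = 0.4902906.
m ≥ 3·ln10 / (−ln 0.4902906) = 9.692; smallest integer m = 10.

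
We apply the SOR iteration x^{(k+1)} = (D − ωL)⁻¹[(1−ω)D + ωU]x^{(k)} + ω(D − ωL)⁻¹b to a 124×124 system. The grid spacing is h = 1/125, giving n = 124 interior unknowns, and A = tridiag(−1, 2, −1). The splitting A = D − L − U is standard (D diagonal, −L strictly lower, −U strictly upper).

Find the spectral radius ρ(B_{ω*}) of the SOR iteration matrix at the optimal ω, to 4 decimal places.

n=124: λ(B_J) = 1 − λ(A)/2 = cos(kπ/125); k=1 gives ρ_J = 0.9997.
root = sin(π/125) = 0.02513  (since 1−cos² = sin²).
ω* = 2 / (1 + 0.02513) = 2 / 1.02513 ≈ 1.9510.
[ρ_SOR] ω* − 1 = 0.9510.

ρ_SOR = 0.9510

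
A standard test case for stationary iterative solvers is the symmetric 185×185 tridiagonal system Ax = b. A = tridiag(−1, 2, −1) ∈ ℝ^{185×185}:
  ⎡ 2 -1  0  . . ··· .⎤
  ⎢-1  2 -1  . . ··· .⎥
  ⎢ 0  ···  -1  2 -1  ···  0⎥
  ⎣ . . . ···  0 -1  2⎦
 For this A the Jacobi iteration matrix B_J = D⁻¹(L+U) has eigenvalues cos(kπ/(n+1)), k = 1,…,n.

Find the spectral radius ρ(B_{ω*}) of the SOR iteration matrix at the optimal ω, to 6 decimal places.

ρ_J = max_k |cos(kπ/186)| = cos(π/186) = 0.999857
√(1 − cos²(π/186)) = sin(π/186) ≈ 0.0168895.
So ω* = 2/1.0168895 = 1.966782 (Young).
and ρ(B_{ω*}) = 1.966782 − 1 = 0.966782.

ρ_SOR = 0.966782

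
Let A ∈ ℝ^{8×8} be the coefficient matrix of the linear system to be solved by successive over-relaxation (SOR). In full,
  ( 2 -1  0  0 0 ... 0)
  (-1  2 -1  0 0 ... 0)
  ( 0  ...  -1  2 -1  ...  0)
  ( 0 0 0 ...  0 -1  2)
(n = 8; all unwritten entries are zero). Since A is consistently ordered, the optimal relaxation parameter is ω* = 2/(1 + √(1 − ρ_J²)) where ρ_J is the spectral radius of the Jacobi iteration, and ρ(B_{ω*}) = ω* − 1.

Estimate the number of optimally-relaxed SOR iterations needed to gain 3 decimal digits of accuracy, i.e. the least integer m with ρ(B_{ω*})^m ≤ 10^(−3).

[ρ_J] n=8: ρ(B_J) = cos(π/(n+1)) = cos(π/9) = 0.9396926.
√(1 − cos²(π/9)) = sin(π/9) ≈ 0.3420201.
ω* = 2/(1 + 0.3420201) = 2/1.3420201 = 1.4902906.
[ρ_SOR] ω* − 1 = 0.4902906.
m ≥ 3·ln10 / (−ln 0.4902906) = 9.692; smallest integer m = 10.

m = 10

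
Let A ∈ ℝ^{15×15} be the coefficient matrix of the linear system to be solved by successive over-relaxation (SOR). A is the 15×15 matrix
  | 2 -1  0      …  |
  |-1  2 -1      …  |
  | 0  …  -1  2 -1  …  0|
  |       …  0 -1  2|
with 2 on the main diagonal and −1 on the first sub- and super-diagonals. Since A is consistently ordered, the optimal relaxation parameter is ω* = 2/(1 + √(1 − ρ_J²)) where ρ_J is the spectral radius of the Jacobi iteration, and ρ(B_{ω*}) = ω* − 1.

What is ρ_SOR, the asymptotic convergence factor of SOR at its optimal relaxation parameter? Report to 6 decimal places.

spectrum of D⁻¹(L+U) = {cos(kπ/16) : 1≤k≤15}; ρ_J = cos(π/16) = 0.980785.
√(1 − cos²(π/16)) = sin(π/16) ≈ 0.1950903.
ω* = 2/(1 + 0.1950903) = 2/1.1950903 = 1.673514.
At ω = 1.673514 every |λ(B_ω)| = ω−1, so ρ_SOR = 0.673514.

ρ_SOR = 0.673514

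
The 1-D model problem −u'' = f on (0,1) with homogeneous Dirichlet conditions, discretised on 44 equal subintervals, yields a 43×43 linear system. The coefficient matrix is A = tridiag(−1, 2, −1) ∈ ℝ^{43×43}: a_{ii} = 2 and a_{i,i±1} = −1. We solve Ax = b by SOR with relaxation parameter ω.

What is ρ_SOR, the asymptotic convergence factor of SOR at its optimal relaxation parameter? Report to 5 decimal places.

n=43: λ(B_J) = 1 − λ(A)/2 = cos(kπ/44); k=1 gives ρ_J = 0.99745.
√(1−ρ_J²) simplifies to sin(π/44) = 0.071339.
So ω* = 2/1.071339 = 1.86682 (Young).
ρ_SOR = ω* − 1 ≈ 0.86682.

ρ_SOR = 0.86682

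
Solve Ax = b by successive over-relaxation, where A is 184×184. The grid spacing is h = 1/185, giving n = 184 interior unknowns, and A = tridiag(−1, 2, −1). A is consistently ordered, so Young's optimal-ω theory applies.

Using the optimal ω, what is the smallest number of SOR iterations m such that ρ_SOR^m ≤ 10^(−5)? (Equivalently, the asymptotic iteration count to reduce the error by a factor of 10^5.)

n=184: λ(B_J) = 1 − λ(A)/2 = cos(kπ/185); k=1 gives ρ_J = 0.9998558.
root = sin(π/185) = 0.0169808  (since 1−cos² = sin²).
ω* = 2/(1+0.0169808) = 1.9666055
ρ_SOR = ω* − 1 = 1.9666055 − 1 = 0.9666055.
For 5 digits: m = 5·ln10 / (−ln 0.9666055) = 11.5129/0.0339648 = 338.966; round up → m = 339.

m = 339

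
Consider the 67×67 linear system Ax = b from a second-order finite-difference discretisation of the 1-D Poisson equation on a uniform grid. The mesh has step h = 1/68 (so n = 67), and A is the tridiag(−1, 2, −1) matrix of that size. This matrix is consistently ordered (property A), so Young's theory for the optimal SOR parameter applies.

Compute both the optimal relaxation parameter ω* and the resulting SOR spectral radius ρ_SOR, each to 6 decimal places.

[ρ_J] n=67: ρ(B_J) = cos(π/(n+1)) = cos(π/68) = 0.998933.
√(1 − cos²(π/68)) = sin(π/68) ≈ 0.0461835.
Young: ω* = 2/(1+√(1−ρ_J²)) = 2/(1+0.0461835) = 2/1.0461835 = 1.911711.
ρ_SOR = ω* − 1 = 1.911711 − 1 = 0.911711.

ω* = 1.911711, ρ_SOR = 0.911711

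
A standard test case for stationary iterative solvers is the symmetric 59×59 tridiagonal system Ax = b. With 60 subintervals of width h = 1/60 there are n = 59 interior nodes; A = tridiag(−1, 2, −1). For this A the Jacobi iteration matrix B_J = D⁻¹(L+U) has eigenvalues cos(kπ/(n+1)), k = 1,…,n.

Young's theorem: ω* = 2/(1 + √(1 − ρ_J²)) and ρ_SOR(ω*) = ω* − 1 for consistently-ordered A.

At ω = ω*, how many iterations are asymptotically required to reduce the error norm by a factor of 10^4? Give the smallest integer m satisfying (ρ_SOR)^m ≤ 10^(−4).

m = 88

With n=59, ρ(Jacobi) = cos(π/60) = 0.9986295.
1 − cos²(π/60) = sin²(π/60) ⇒ √(1−ρ_J²) = sin(π/60) = 0.0523360.
Then 2/(1+√(1−ρ_J²)) = 2/(1+0.0523360); ω* = 2/1.0523360 = 1.9005337.
[ρ_SOR] ω* − 1 = 0.9005337.
For 4 digits: m = 4·ln10 / (−ln 0.9005337) = 9.21034/0.104768 = 87.912; round up → m = 88.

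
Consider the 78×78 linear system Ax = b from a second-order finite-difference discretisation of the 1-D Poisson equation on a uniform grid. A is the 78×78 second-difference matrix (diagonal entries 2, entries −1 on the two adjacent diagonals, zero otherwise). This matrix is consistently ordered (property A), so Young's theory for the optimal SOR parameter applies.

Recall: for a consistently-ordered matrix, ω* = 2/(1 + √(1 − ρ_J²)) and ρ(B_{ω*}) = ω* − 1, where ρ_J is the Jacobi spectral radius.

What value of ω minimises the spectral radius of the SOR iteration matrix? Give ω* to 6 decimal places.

ω* = 1.923527

spectrum of D⁻¹(L+U) = {cos(kπ/79) : 1≤k≤78}; ρ_J = cos(π/79) = 0.999209.
√(1−ρ_J²) = |sin(π/79)| = 0.0397565
ω* = 2/(1 + 0.0397565) = 2/1.0397565 = 1.923527.
ρ(B_{ω*}) = ω*−1 = 0.923527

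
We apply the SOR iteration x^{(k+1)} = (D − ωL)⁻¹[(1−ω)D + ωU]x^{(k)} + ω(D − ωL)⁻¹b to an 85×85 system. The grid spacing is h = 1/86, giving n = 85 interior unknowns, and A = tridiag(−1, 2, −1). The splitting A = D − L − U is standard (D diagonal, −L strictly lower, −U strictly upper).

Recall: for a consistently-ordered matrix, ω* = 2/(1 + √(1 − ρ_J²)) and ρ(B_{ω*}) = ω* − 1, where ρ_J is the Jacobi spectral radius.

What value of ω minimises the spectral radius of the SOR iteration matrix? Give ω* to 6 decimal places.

spectrum of D⁻¹(L+U) = {cos(kπ/86) : 1≤k≤85}; ρ_J = cos(π/86) = 0.999333.
√(1 − cos²(π/86)) = sin(π/86) ≈ 0.0365220.
ω* = 2/(1+0.0365220) = 1.929530
[ρ_SOR] ω* − 1 = 0.929530.

ω* = 1.929530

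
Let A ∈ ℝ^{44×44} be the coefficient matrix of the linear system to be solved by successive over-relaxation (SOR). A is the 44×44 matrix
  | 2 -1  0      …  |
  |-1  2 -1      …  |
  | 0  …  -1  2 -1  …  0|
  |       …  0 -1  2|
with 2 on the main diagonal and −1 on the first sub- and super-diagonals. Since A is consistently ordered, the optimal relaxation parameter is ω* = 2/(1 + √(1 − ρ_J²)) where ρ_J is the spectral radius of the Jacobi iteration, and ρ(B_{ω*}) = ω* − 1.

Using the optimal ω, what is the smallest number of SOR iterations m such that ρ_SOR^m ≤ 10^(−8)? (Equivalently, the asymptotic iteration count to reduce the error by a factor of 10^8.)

m = 132

spectrum of D⁻¹(L+U) = {cos(kπ/45) : 1≤k≤44}; ρ_J = cos(π/45) = 0.9975641.
1 − cos²(π/45) = sin²(π/45) ⇒ √(1−ρ_J²) = sin(π/45) = 0.0697565.
[ω*] 2 ÷ (1 + 0.0697565) = 2 ÷ 1.0697565 = 1.8695843.
Hence ρ(B_{ω*}) = 1.8695843 − 1 = 0.8695843.
Need (0.8695843)^m ≤ 10^(−8): m ≥ 8·ln10/|ln 0.8695843| = 18.4207/0.13974 = 131.821 ⇒ m = 132.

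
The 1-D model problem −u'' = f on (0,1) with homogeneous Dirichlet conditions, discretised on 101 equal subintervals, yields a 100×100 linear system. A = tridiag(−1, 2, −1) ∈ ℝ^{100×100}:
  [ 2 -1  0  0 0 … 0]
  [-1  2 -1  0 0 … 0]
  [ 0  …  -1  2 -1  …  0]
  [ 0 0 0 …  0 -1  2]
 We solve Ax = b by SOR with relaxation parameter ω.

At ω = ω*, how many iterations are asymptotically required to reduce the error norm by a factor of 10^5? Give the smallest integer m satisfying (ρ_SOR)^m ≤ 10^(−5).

spectrum of D⁻¹(L+U) = {cos(kπ/101) : 1≤k≤100}; ρ_J = cos(π/101) = 0.9995163.
√(1 − cos²(π/101)) = sin(π/101) ≈ 0.0310999.
So ω* = 2/1.0310999 = 1.9396763 (Young).
and ρ(B_{ω*}) = 1.9396763 − 1 = 0.9396763.
For 5 digits: m = 5·ln10 / (−ln 0.9396763) = 11.5129/0.0622198 = 185.036; round up → m = 186.

m = 186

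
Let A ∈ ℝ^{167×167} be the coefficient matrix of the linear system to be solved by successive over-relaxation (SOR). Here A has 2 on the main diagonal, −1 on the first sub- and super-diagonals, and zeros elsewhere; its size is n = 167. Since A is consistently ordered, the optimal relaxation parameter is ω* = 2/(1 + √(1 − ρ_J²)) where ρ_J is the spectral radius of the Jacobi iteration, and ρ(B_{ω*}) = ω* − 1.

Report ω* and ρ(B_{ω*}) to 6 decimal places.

With n=167, ρ(Jacobi) = cos(π/168) = 0.999825.
√(1−ρ_J²) = |sin(π/168)| = 0.0186989
ω* = 2/(1 + 0.0186989) = 2/1.0186989 = 1.963289.
ρ_SOR = ω* − 1 = 1.963289 − 1 = 0.963289.

ω* = 1.963289, ρ_SOR = 0.963289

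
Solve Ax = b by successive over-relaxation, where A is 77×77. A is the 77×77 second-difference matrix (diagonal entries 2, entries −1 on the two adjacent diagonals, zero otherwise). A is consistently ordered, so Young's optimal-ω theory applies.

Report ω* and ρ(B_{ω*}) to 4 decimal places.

With n=77, ρ(Jacobi) = cos(π/78) = 0.9992.
√(1 − cos²(π/78)) = sin(π/78) ≈ 0.04027.
Then 2/(1+√(1−ρ_J²)) = 2/(1+0.04027); ω* = 2/1.04027 = 1.9226.
ρ_SOR = ω* − 1 = 1.9226 − 1 = 0.9226.

ω* = 1.9226, ρ_SOR = 0.9226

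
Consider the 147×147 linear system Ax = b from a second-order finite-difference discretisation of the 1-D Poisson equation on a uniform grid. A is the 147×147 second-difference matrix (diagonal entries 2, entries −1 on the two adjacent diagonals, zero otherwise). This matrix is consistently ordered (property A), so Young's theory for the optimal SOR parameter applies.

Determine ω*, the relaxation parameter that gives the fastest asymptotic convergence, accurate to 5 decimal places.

ω* = 1.95843

spectrum of D⁻¹(L+U) = {cos(kπ/148) : 1≤k≤147}; ρ_J = cos(π/148) = 0.99977.
√(1−ρ_J²) simplifies to sin(π/148) = 0.021225.
[ω*] 2 ÷ (1 + 0.021225) = 2 ÷ 1.021225 = 1.95843.
ρ(B_{ω*}) = ω*−1 = 0.95843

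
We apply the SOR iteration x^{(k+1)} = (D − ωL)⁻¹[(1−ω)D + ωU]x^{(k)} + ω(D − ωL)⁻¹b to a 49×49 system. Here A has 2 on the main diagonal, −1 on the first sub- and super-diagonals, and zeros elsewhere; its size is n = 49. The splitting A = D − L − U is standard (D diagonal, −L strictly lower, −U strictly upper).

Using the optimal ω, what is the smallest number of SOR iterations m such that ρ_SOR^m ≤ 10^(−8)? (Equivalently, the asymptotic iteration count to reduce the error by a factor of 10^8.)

With n=49, ρ(Jacobi) = cos(π/50) = 0.9980267.
√(1 − cos²(π/50)) = sin(π/50) ≈ 0.0627905.
Young: ω* = 2/(1+√(1−ρ_J²)) = 2/(1+0.0627905) = 2/1.0627905 = 1.8818384.
ρ(B_{ω*}) = ω*−1 = 0.8818384
(0.8818384)^m ≤ 10^{−8}  ⇒  m·ln(0.8818384) ≤ −8·ln10  ⇒  m ≥ 146.491  ⇒  m = 147

m = 147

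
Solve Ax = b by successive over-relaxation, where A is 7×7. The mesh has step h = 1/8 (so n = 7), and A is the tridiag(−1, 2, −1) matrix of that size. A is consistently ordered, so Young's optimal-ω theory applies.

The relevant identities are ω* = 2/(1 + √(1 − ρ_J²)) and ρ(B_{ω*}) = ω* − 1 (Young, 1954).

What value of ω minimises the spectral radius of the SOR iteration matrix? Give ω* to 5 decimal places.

ω* = 1.44646

spectrum of D⁻¹(L+U) = {cos(kπ/8) : 1≤k≤7}; ρ_J = cos(π/8) = 0.92388.
1 − cos²(π/8) = sin²(π/8) ⇒ √(1−ρ_J²) = sin(π/8) = 0.382683.
[ω*] 2 ÷ (1 + 0.382683) = 2 ÷ 1.382683 = 1.44646.
[ρ_SOR] ω* − 1 = 0.44646.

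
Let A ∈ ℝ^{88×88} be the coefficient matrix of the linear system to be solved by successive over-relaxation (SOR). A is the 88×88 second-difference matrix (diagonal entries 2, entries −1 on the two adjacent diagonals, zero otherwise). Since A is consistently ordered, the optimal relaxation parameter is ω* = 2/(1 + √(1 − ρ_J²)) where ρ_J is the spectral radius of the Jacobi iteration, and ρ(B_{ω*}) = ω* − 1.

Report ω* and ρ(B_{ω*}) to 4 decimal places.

n=88: λ(B_J) = 1 − λ(A)/2 = cos(kπ/89); k=1 gives ρ_J = 0.9994.
√(1 − cos²(π/89)) = sin(π/89) ≈ 0.03529.
ω* = 2/(1+0.03529) = 1.9318
Hence ρ(B_{ω*}) = 1.9318 − 1 = 0.9318.

ω* = 1.9318, ρ_SOR = 0.9318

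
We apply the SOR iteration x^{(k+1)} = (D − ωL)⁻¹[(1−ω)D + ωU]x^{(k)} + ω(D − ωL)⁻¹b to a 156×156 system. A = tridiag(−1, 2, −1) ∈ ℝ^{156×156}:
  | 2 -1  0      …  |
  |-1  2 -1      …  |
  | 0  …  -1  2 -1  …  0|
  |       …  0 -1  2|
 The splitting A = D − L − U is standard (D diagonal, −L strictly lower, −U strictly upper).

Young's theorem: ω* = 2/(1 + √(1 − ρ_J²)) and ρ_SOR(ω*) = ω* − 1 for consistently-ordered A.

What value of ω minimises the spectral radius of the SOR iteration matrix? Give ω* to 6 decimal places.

[ρ_J] n=156: ρ(B_J) = cos(π/(n+1)) = cos(π/157) = 0.999800.
root = sin(π/157) = 0.0200088  (since 1−cos² = sin²).
So ω* = 2/1.0200088 = 1.960767 (Young).
ρ(B_{ω*}) = ω*−1 = 0.960767

ω* = 1.960767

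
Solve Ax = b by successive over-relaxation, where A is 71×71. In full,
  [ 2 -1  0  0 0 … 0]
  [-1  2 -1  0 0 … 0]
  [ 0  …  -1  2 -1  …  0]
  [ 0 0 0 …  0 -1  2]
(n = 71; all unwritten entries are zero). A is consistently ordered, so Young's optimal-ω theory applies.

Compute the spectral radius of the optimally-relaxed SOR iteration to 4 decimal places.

n=71: λ(B_J) = 1 − λ(A)/2 = cos(kπ/72); k=1 gives ρ_J = 0.9990.
√(1−ρ_J²) = |sin(π/72)| = 0.04362
So ω* = 2/1.04362 = 1.9164 (Young).
At ω = 1.9164 every |λ(B_ω)| = ω−1, so ρ_SOR = 0.9164.

ρ_SOR = 0.9164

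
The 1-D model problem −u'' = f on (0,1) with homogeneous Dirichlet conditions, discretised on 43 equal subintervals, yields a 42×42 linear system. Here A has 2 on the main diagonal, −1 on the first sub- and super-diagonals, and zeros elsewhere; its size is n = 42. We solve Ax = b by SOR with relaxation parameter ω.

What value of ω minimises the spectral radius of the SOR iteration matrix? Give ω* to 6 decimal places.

B_J for the 42×42 system has eigenvalues cos(kπ/43); ρ_J = cos(π/43) = 0.997332.
√(1−ρ_J²) simplifies to sin(π/43) = 0.0729953.
ω* = 2/(1 + 0.0729953) = 2/1.0729953 = 1.863941.
Hence ρ(B_{ω*}) = 1.863941 − 1 = 0.863941.

ω* = 1.863941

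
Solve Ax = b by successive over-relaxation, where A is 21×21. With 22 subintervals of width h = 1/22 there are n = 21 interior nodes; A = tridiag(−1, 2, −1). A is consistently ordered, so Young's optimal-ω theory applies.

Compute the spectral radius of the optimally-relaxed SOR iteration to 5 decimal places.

ρ_SOR = 0.75083

With n=21, ρ(Jacobi) = cos(π/22) = 0.98982.
√(1 − cos²(π/22)) = sin(π/22) ≈ 0.142315.
Young: ω* = 2/(1+√(1−ρ_J²)) = 2/(1+0.142315) = 2/1.142315 = 1.75083.
Hence ρ(B_{ω*}) = 1.75083 − 1 = 0.75083.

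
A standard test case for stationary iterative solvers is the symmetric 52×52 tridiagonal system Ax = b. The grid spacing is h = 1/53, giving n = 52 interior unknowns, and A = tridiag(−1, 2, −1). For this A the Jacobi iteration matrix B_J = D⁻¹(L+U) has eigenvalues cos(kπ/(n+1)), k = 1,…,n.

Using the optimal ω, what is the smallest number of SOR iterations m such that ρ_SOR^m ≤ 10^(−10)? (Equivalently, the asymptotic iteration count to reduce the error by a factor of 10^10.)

spectrum of D⁻¹(L+U) = {cos(kπ/53) : 1≤k≤52}; ρ_J = cos(π/53) = 0.9982437.
root = sin(π/53) = 0.0592406  (since 1−cos² = sin²).
[ω*] 2 ÷ (1 + 0.0592406) = 2 ÷ 1.0592406 = 1.8881451.
and ρ(B_{ω*}) = 1.8881451 − 1 = 0.8881451.
(0.8881451)^m ≤ 10^{−10}  ⇒  m·ln(0.8881451) ≤ −10·ln10  ⇒  m ≥ 194.115  ⇒  m = 195

m = 195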